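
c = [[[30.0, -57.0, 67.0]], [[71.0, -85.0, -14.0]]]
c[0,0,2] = 67.0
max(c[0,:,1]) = -57.0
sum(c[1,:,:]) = -28.0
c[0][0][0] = 30.0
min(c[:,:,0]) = 30.0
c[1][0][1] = -85.0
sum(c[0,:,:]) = 40.0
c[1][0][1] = -85.0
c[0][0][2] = 67.0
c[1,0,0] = 71.0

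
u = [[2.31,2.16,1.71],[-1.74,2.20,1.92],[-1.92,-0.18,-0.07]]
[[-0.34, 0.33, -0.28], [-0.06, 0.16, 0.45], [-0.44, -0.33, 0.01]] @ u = [[-0.82, 0.04, 0.07], [-1.28, 0.14, 0.17], [-0.46, -1.68, -1.39]]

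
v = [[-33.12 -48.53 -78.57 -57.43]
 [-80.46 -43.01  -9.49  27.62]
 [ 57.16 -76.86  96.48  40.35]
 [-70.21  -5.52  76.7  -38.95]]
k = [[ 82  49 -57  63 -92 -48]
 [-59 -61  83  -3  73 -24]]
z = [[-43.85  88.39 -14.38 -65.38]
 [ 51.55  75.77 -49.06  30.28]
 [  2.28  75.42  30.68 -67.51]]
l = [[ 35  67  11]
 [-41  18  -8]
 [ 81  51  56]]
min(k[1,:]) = -61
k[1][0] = -59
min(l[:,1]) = 18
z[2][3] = -67.51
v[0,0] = -33.12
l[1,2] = -8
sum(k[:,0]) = 23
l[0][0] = 35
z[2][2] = 30.68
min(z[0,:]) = -65.38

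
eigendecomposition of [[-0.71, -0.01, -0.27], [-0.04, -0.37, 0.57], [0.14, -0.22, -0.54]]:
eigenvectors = [[(-0.87+0j), (-0.22-0.23j), (-0.22+0.23j)],[-0.46+0.00j, (0.78+0j), 0.78-0.00j],[0.17+0.00j, -0.17+0.51j, -0.17-0.51j]]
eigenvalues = [(-0.66+0j), (-0.48+0.38j), (-0.48-0.38j)]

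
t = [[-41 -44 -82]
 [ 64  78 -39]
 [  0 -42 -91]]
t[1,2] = -39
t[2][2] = -91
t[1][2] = -39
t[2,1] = -42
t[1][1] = 78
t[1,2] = -39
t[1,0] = 64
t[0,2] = -82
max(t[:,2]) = -39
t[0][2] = -82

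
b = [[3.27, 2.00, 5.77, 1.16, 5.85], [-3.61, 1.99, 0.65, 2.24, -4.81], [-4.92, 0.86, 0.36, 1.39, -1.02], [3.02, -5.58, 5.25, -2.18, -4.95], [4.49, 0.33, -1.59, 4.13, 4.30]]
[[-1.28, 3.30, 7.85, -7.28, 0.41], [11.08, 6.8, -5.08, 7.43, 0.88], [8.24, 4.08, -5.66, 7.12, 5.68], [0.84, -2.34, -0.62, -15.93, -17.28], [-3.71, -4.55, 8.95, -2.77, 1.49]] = b @ [[-1.07, -0.45, 1.22, -1.19, -1.22], [0.15, 1.29, 0.28, 1.30, 0.77], [0.8, 0.8, 0.05, -0.97, -0.65], [1.31, 0.03, 0.38, 0.27, 0.25], [-0.72, -0.42, 0.44, -0.12, 1.08]]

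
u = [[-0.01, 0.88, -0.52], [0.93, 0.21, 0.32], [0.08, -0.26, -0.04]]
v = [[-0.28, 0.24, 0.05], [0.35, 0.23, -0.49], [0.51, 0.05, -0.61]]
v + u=[[-0.29, 1.12, -0.47],[1.28, 0.44, -0.17],[0.59, -0.21, -0.65]]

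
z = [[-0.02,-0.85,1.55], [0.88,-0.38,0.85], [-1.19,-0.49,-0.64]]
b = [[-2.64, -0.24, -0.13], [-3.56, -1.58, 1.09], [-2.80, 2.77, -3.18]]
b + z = [[-2.66, -1.09, 1.42], [-2.68, -1.96, 1.94], [-3.99, 2.28, -3.82]]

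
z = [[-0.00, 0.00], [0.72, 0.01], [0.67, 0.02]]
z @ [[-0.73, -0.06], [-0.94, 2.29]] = [[0.0, 0.00], [-0.53, -0.02], [-0.51, 0.01]]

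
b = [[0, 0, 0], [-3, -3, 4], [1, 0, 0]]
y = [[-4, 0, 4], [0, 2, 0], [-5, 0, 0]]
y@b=[[4, 0, 0], [-6, -6, 8], [0, 0, 0]]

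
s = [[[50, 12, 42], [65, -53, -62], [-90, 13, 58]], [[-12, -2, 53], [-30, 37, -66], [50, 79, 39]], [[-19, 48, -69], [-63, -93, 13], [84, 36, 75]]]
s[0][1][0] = 65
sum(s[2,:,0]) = 2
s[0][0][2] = 42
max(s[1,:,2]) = 53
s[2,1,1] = -93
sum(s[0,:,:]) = 35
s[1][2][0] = 50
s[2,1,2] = 13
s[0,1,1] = -53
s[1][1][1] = 37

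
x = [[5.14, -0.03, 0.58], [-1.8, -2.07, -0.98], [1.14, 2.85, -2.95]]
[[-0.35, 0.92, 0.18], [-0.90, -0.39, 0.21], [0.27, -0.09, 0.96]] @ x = [[-3.25, -1.38, -1.64], [-3.68, 1.43, -0.76], [2.64, 2.91, -2.59]]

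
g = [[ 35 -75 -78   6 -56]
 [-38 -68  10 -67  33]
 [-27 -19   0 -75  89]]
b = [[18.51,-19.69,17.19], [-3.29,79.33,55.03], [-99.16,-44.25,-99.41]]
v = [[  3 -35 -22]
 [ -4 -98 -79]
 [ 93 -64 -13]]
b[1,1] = 79.33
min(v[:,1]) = -98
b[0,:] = [18.51, -19.69, 17.19]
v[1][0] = -4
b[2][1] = -44.25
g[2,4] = 89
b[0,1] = -19.69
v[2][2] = -13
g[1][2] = 10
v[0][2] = -22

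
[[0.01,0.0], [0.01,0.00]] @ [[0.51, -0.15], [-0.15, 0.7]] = [[0.01, -0.00], [0.01, -0.00]]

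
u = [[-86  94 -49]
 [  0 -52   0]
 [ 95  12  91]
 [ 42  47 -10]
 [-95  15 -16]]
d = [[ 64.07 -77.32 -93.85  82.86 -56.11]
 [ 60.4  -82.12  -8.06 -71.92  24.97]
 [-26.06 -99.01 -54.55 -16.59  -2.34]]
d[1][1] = -82.12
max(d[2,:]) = -2.34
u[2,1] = 12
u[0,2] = -49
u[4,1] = 15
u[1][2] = 0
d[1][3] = -71.92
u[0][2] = -49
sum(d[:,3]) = -5.650000000000002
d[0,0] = 64.07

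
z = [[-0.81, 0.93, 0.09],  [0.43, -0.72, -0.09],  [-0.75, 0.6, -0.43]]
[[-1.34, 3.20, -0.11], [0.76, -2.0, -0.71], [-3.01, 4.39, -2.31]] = z @ [[0.99, -2.03, 3.71], [-0.96, 2.04, 2.84], [3.94, -3.82, 2.86]]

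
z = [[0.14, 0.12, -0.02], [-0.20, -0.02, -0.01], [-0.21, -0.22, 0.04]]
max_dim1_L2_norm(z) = 0.31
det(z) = -0.00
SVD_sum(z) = [[0.15, 0.11, -0.02], [-0.14, -0.1, 0.02], [-0.24, -0.18, 0.03]] + [[-0.01, 0.01, -0.0], [-0.06, 0.08, -0.03], [0.03, -0.04, 0.01]] + [[0.0, -0.00, -0.00], [0.0, -0.0, -0.0], [0.00, -0.00, -0.00]]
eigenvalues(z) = [(0.08+0.11j), (0.08-0.11j), (-0+0j)]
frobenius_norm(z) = 0.41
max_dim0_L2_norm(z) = 0.32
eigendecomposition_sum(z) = [[0.07+0.05j, 0.06-0.04j, (-0.01+0.01j)], [(-0.1+0.03j), -0.01+0.09j, (-0-0.02j)], [-0.10-0.10j, -0.11+0.05j, 0.02-0.02j]] + [[0.07-0.05j, (0.06+0.04j), (-0.01-0.01j)], [-0.10-0.03j, (-0.01-0.09j), -0.00+0.02j], [(-0.1+0.1j), -0.11-0.05j, (0.02+0.02j)]] + [[0.00+0.00j, 0j, 0.00-0.00j], [(-0-0j), (-0-0j), (-0+0j)], [-0.00-0.00j, -0.00-0.00j, -0.00+0.00j]]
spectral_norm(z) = 0.39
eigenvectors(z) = [[(-0.43+0.06j), -0.43-0.06j, -0.07+0.00j], [(0.28-0.44j), 0.28+0.44j, (0.25+0j)], [(0.73+0j), (0.73-0j), 0.97+0.00j]]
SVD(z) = [[-0.47, -0.11, 0.88], [0.43, -0.89, 0.12], [0.77, 0.44, 0.47]] @ diag([0.3933420231304457, 0.11950751272957397, 8.509311780110994e-05]) @ [[-0.8, -0.6, 0.09], [0.60, -0.77, 0.24], [0.07, -0.25, -0.97]]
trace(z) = 0.16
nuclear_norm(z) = 0.51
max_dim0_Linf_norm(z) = 0.22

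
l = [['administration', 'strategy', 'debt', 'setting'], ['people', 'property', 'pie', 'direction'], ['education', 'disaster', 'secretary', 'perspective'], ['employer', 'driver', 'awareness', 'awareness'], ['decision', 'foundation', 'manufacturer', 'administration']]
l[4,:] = ['decision', 'foundation', 'manufacturer', 'administration']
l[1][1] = 'property'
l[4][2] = 'manufacturer'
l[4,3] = 'administration'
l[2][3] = 'perspective'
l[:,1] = ['strategy', 'property', 'disaster', 'driver', 'foundation']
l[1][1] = 'property'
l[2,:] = ['education', 'disaster', 'secretary', 'perspective']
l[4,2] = 'manufacturer'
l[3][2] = 'awareness'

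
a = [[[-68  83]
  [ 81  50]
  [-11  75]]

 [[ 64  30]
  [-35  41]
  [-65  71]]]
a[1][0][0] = 64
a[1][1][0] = -35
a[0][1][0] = 81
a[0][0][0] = -68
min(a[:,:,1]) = 30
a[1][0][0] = 64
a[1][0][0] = 64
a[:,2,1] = [75, 71]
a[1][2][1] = 71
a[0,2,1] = 75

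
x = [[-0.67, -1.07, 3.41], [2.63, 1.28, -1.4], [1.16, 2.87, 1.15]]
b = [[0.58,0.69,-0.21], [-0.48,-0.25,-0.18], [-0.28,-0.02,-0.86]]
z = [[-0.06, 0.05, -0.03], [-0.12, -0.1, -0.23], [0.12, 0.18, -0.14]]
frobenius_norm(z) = 0.39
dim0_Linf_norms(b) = [0.58, 0.69, 0.86]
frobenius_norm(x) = 5.89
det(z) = -0.01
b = x @ z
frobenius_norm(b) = 1.41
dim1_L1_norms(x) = [5.15, 5.31, 5.18]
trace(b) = -0.53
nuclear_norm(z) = 0.61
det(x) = 21.97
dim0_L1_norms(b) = [1.34, 0.96, 1.25]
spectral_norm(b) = 1.07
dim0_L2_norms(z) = [0.18, 0.21, 0.27]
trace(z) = -0.30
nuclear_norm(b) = 2.10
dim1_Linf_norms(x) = [3.41, 2.63, 2.87]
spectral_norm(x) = 4.59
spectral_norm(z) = 0.28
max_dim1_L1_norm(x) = 5.31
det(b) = -0.11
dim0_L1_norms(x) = [4.46, 5.22, 5.96]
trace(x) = 1.76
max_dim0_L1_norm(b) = 1.34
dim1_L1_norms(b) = [1.48, 0.91, 1.16]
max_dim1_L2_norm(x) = 3.64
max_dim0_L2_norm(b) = 0.9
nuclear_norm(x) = 9.40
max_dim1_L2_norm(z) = 0.28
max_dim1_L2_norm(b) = 0.93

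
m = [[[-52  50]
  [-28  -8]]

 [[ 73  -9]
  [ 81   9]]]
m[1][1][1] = 9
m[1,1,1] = 9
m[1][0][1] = -9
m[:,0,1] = [50, -9]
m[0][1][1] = -8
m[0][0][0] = -52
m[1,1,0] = 81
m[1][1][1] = 9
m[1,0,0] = 73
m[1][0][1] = -9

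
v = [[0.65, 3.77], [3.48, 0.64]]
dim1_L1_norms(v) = [4.42, 4.12]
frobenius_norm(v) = 5.21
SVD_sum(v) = [[2.09,2.61], [1.67,2.09]] + [[-1.44,1.16], [1.81,-1.45]]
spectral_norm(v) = 4.29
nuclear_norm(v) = 7.25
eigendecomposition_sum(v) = [[2.14, 2.22], [2.05, 2.13]] + [[-1.49,1.55], [1.43,-1.49]]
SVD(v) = [[-0.78,-0.62], [-0.62,0.78]] @ diag([4.286101020497869, 2.963905876050575]) @ [[-0.63,-0.78], [0.78,-0.63]]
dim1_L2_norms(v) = [3.83, 3.54]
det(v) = -12.70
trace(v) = 1.29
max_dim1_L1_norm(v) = 4.42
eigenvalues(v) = [4.27, -2.98]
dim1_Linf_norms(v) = [3.77, 3.48]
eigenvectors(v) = [[0.72, -0.72], [0.69, 0.69]]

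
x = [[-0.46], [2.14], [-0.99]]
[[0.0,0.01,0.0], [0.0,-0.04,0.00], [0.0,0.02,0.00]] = x @ [[-0.00, -0.02, -0.00]]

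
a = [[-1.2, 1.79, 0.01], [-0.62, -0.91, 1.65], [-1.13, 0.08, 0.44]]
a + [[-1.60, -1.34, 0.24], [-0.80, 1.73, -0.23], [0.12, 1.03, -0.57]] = [[-2.8, 0.45, 0.25],  [-1.42, 0.82, 1.42],  [-1.01, 1.11, -0.13]]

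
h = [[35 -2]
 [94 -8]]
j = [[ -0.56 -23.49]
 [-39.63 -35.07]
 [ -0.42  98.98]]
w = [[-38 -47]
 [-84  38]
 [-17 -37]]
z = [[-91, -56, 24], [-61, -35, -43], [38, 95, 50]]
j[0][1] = -23.49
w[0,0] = -38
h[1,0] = 94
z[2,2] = 50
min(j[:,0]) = -39.63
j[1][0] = -39.63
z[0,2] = 24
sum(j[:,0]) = -40.61000000000001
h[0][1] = -2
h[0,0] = 35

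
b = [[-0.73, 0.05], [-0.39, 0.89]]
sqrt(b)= [[-0.01+0.85j, (0.03-0.03j)], [(-0.23+0.21j), (0.94-0.01j)]]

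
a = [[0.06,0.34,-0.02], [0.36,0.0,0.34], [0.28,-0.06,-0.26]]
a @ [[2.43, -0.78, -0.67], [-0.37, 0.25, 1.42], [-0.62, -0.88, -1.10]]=[[0.03, 0.06, 0.46], [0.66, -0.58, -0.62], [0.86, -0.00, 0.01]]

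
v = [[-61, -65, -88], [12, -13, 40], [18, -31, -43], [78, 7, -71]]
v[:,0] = [-61, 12, 18, 78]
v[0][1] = -65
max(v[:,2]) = 40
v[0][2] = -88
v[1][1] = -13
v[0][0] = -61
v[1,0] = 12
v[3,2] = -71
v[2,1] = -31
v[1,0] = 12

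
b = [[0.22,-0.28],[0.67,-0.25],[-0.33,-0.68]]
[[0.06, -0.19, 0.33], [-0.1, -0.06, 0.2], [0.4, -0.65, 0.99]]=b @ [[-0.31,0.23,-0.21], [-0.44,0.85,-1.36]]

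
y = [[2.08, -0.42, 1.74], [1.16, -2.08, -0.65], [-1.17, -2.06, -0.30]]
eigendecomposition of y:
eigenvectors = [[0.72+0.00j,0.72-0.00j,-0.14+0.00j], [0.22-0.21j,0.22+0.21j,(0.79+0j)], [-0.29+0.56j,(-0.29-0.56j),0.59+0.00j]]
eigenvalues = [(1.24+1.48j), (1.24-1.48j), (-2.78+0j)]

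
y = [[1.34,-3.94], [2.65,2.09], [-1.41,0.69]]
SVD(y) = [[0.89,0.32], [-0.42,0.85], [-0.18,-0.41]] @ diag([4.51894047138631, 3.279203716768277]) @ [[0.07,  -1.00], [1.00,  0.07]]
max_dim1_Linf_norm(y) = 3.94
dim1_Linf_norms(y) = [3.94, 2.65, 1.41]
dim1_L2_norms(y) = [4.16, 3.37, 1.57]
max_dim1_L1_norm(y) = 5.28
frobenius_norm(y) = 5.58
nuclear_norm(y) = 7.80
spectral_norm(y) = 4.52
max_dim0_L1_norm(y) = 6.72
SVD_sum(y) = [[0.3, -4.02], [-0.14, 1.88], [-0.06, 0.79]] + [[1.04,  0.08], [2.79,  0.21], [-1.35,  -0.10]]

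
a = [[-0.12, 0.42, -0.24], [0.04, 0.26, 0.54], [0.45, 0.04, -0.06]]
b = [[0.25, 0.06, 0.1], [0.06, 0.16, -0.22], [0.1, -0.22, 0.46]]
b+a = [[0.13, 0.48, -0.14], [0.1, 0.42, 0.32], [0.55, -0.18, 0.4]]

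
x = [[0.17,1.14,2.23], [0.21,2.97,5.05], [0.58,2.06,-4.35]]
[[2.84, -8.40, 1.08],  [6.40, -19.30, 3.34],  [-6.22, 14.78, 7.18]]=x @ [[-0.14, 0.49, -0.2],[-0.13, -0.48, 2.21],[1.35, -3.56, -0.63]]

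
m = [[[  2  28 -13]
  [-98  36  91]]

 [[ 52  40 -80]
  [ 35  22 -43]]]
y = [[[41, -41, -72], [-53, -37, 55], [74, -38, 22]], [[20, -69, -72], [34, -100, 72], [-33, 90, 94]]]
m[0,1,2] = 91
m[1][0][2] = -80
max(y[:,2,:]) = 94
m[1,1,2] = -43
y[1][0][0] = 20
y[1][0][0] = 20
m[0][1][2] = 91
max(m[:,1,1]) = 36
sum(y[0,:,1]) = -116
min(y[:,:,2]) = -72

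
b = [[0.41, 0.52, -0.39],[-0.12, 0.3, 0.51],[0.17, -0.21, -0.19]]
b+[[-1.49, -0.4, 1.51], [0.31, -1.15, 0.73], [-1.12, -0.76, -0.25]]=[[-1.08, 0.12, 1.12],[0.19, -0.85, 1.24],[-0.95, -0.97, -0.44]]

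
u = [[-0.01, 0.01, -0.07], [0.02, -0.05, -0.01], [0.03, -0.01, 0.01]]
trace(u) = -0.05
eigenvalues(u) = [0.04j, -0.04j, (-0.05+0j)]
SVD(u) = [[0.96, 0.2, 0.22],[-0.11, 0.93, -0.36],[-0.27, 0.32, 0.91]] @ diag([0.07355674126238494, 0.05780455618543604, 0.02116693409691952]) @ [[-0.27,0.24,-0.93], [0.45,-0.82,-0.35], [0.85,0.51,-0.11]]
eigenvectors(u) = [[(-0.82+0j),-0.82-0.00j,-0.02+0.00j],[(-0.25+0.11j),(-0.25-0.11j),(-0.99+0j)],[0.09+0.50j,(0.09-0.5j),(-0.15+0j)]]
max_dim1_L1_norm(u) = 0.09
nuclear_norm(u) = 0.15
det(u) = -0.00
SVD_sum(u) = [[-0.02, 0.02, -0.07], [0.00, -0.00, 0.01], [0.01, -0.00, 0.02]] + [[0.01, -0.01, -0.0], [0.02, -0.04, -0.02], [0.01, -0.02, -0.01]] + [[0.0, 0.0, -0.0], [-0.01, -0.0, 0.0], [0.02, 0.01, -0.00]]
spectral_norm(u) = 0.07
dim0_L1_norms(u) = [0.06, 0.07, 0.09]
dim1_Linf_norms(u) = [0.07, 0.05, 0.03]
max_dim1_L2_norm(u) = 0.07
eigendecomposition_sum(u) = [[-0.01+0.02j, (0.01-0j), (-0.04+0j)], [0.01j, -0j, -0.01+0.00j], [(0.01+0j), -0.00-0.00j, 0.02j]] + [[(-0.01-0.02j), (0.01+0j), -0.04-0.00j], [0.00-0.01j, 0.00+0.00j, (-0.01-0j)], [0.01-0.00j, (-0+0j), -0.02j]] + [[0j, (-0-0j), 0j], [0.02+0.00j, (-0.05-0j), (0.01+0j)], [0.00+0.00j, -0.01-0.00j, 0j]]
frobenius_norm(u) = 0.10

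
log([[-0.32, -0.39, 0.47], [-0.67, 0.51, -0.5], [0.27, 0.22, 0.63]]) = [[(-0.35+2.53j), -0.02+0.97j, (0.34-0.56j)], [-0.29+1.16j, (-0.31+0.44j), (-0.79-0.26j)], [-0.02-0.74j, 0.15-0.28j, -0.30+0.16j]]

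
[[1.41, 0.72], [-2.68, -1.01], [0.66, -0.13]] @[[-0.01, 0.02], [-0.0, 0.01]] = [[-0.01, 0.04], [0.03, -0.06], [-0.01, 0.01]]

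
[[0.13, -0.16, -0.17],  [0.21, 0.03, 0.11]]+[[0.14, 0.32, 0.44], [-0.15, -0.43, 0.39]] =[[0.27,0.16,0.27],[0.06,-0.4,0.50]]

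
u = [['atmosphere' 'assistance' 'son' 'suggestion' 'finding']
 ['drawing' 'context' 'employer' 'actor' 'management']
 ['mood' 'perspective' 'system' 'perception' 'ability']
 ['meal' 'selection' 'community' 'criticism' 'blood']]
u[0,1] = 'assistance'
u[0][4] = 'finding'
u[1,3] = 'actor'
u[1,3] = 'actor'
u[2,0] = 'mood'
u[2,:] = ['mood', 'perspective', 'system', 'perception', 'ability']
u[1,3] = 'actor'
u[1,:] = ['drawing', 'context', 'employer', 'actor', 'management']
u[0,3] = 'suggestion'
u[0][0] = 'atmosphere'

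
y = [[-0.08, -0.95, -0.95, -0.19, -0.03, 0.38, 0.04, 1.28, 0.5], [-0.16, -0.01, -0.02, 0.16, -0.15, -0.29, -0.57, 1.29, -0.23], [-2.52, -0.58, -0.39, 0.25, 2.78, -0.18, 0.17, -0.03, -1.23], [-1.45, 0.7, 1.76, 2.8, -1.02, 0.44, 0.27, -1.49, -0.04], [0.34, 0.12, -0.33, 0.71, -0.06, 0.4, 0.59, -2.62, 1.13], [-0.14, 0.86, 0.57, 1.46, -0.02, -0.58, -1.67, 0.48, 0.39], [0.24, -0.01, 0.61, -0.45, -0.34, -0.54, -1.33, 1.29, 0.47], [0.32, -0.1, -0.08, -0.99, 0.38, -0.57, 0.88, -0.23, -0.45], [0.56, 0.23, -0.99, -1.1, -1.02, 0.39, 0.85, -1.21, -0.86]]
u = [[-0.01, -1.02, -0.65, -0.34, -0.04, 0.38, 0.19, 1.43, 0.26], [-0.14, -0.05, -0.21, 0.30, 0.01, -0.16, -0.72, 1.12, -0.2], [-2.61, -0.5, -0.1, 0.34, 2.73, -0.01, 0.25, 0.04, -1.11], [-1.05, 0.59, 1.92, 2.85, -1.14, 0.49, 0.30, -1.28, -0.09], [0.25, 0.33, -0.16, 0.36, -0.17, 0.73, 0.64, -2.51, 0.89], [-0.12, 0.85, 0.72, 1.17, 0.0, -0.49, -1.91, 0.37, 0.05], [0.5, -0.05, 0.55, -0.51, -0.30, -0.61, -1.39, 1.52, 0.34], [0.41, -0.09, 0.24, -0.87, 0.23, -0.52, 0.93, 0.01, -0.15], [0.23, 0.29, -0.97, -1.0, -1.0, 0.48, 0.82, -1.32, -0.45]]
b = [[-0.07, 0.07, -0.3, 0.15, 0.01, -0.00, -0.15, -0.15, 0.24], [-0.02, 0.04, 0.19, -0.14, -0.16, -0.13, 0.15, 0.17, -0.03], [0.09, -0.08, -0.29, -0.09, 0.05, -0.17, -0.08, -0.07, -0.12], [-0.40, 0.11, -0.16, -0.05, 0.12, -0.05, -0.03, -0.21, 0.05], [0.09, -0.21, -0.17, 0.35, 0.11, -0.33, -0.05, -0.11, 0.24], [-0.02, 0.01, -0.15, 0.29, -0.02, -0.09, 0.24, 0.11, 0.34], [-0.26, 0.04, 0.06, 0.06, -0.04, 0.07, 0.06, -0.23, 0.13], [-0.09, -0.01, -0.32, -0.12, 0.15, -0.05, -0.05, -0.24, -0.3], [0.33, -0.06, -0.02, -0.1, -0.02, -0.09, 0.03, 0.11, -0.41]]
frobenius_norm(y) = 8.33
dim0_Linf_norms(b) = [0.4, 0.21, 0.32, 0.35, 0.16, 0.33, 0.24, 0.24, 0.41]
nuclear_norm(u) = 18.73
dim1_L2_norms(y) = [1.97, 1.48, 4.03, 4.13, 3.07, 2.59, 2.17, 1.61, 2.58]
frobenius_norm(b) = 1.51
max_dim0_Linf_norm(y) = 2.8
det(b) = 0.00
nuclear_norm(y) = 19.52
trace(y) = -0.74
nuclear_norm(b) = 3.53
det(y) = 1.72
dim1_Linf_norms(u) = [1.43, 1.12, 2.73, 2.85, 2.51, 1.91, 1.52, 0.93, 1.32]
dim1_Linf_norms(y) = [1.28, 1.29, 2.78, 2.8, 2.62, 1.67, 1.33, 0.99, 1.21]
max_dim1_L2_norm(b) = 0.63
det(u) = 0.02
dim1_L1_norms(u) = [4.32, 2.91, 7.69, 9.71, 6.04, 5.68, 5.77, 3.45, 6.56]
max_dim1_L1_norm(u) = 9.71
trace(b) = -0.94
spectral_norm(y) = 4.89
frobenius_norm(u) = 8.19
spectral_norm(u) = 4.83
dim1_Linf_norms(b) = [0.3, 0.19, 0.29, 0.4, 0.35, 0.34, 0.26, 0.32, 0.41]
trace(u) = 0.20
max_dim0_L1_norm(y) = 9.92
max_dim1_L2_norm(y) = 4.13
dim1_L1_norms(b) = [1.14, 1.03, 1.04, 1.18, 1.66, 1.27, 0.95, 1.33, 1.17]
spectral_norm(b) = 0.94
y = b + u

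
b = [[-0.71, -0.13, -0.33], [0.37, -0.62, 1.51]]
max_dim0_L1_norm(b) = 1.84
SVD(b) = [[-0.28, 0.96],[0.96, 0.28]] @ diag([1.731177735776117, 0.6590323566814271]) @ [[0.32, -0.32, 0.89], [-0.88, -0.45, 0.15]]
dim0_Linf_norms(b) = [0.71, 0.62, 1.51]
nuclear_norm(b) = 2.39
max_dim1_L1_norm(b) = 2.5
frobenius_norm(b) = 1.85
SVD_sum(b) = [[-0.15, 0.15, -0.43], [0.53, -0.54, 1.48]] + [[-0.56, -0.28, 0.1], [-0.16, -0.08, 0.03]]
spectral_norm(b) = 1.73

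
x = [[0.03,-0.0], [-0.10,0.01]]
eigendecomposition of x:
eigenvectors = [[0.00, 0.2], [1.00, -0.98]]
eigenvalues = [0.01, 0.03]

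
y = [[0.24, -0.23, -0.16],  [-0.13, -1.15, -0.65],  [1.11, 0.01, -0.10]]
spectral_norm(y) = 1.35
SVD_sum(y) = [[-0.03, -0.22, -0.12],[-0.15, -1.15, -0.65],[0.01, 0.07, 0.04]] + [[0.27, -0.02, -0.03], [0.02, -0.00, -0.00], [1.10, -0.06, -0.14]] + [[-0.00, 0.0, -0.0], [0.00, -0.0, 0.00], [0.00, -0.0, 0.00]]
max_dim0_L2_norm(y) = 1.17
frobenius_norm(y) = 1.77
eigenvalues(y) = [(0.02+0.07j), (0.02-0.07j), (-1.04+0j)]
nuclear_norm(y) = 2.50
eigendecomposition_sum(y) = [[0.08+0.02j, (-0.02-0j), (-0.02-0j)], [-0.34+0.10j, 0.07-0.02j, 0.07-0.05j], [(0.61-0.15j), (-0.12+0.04j), -0.13+0.07j]] + [[(0.08-0.02j), (-0.02+0j), -0.02+0.00j], [(-0.34-0.1j), (0.07+0.02j), (0.07+0.05j)], [(0.61+0.15j), -0.12-0.04j, (-0.13-0.07j)]] + [[0.09-0.00j,(-0.2+0j),-0.12+0.00j], [(0.55-0j),-1.28+0.00j,-0.79+0.00j], [(-0.11+0j),(0.25-0j),0.15-0.00j]]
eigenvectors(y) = [[-0.10-0.06j,-0.10+0.06j,(0.15+0j)], [(0.49-0.02j),(0.49+0.02j),(0.97+0j)], [-0.86+0.00j,(-0.86-0j),-0.19+0.00j]]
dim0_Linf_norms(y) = [1.11, 1.15, 0.65]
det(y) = -0.01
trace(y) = -1.01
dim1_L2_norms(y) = [0.37, 1.33, 1.11]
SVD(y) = [[-0.18, 0.24, -0.95], [-0.98, 0.02, 0.19], [0.06, 0.97, 0.23]] @ diag([1.3532479555988088, 1.144073977267761, 0.003834736806075264]) @ [[0.11, 0.87, 0.49], [0.99, -0.06, -0.13], [0.08, -0.5, 0.86]]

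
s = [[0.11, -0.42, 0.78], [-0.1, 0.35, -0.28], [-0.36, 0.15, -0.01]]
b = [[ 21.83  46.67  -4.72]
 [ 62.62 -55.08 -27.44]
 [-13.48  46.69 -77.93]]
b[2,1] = 46.69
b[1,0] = 62.62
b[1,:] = [62.62, -55.08, -27.44]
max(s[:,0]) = 0.107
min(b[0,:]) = -4.72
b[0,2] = -4.72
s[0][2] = 0.779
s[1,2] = -0.282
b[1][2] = -27.44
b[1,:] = [62.62, -55.08, -27.44]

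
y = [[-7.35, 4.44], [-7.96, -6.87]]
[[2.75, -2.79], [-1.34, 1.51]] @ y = [[2.0, 31.38], [-2.17, -16.32]]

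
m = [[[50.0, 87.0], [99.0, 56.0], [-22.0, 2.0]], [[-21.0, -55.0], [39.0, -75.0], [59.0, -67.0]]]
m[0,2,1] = 2.0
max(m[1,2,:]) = 59.0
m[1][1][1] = -75.0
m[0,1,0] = 99.0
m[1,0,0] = -21.0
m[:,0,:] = [[50.0, 87.0], [-21.0, -55.0]]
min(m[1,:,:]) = -75.0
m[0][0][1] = 87.0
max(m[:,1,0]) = 99.0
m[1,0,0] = -21.0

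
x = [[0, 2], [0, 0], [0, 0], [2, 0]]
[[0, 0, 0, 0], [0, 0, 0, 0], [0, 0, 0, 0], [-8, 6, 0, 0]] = x @ [[-4, 3, 0, 0], [0, 0, 0, 0]]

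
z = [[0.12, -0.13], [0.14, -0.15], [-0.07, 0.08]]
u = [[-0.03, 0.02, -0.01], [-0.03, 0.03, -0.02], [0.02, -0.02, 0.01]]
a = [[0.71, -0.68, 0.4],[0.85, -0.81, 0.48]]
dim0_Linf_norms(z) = [0.14, 0.15]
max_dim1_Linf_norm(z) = 0.15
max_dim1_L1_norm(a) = 2.14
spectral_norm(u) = 0.07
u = z @ a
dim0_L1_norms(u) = [0.08, 0.07, 0.04]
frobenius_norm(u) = 0.07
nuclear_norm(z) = 0.29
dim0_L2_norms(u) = [0.05, 0.04, 0.02]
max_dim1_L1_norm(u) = 0.08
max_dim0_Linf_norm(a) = 0.85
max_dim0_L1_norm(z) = 0.36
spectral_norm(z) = 0.29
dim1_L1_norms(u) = [0.06, 0.08, 0.05]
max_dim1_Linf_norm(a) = 0.85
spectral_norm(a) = 1.65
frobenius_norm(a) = 1.65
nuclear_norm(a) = 1.66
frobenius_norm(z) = 0.29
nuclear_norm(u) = 0.08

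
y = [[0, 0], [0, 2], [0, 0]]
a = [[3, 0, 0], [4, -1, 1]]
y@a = [[0, 0, 0], [8, -2, 2], [0, 0, 0]]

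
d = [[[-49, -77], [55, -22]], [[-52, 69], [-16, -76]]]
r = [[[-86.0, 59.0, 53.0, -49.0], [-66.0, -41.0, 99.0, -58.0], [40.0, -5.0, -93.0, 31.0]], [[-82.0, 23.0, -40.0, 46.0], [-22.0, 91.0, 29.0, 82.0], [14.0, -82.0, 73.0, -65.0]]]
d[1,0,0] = -52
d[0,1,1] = -22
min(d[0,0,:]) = -77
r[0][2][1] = -5.0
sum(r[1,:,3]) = 63.0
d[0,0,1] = -77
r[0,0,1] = 59.0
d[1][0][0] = -52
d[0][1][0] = 55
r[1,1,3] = 82.0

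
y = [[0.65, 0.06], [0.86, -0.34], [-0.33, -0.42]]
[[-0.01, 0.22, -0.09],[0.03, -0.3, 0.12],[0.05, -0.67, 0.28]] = y @ [[-0.01, 0.21, -0.09],  [-0.1, 1.42, -0.59]]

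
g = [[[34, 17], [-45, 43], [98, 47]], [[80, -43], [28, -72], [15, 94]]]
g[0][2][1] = 47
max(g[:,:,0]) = 98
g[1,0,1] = -43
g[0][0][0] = 34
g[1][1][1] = -72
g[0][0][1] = 17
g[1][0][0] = 80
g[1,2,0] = 15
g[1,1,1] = -72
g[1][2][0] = 15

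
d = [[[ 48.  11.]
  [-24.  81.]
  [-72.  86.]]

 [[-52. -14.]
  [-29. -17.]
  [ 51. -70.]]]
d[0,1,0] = -24.0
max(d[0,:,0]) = 48.0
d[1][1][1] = -17.0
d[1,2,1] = -70.0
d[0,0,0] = 48.0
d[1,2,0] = 51.0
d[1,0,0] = -52.0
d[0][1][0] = -24.0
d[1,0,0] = -52.0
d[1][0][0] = -52.0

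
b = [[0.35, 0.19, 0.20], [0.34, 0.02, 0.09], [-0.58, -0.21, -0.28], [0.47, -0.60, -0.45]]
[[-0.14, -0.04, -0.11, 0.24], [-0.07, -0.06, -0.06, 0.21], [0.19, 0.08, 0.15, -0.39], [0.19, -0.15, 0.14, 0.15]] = b @ [[-0.14,  -0.16,  -0.12,  0.54], [-0.33,  0.19,  -0.26,  -0.09], [-0.13,  -0.09,  -0.1,  0.35]]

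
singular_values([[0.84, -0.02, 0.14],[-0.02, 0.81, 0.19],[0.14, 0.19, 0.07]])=[0.87, 0.85, 0.0]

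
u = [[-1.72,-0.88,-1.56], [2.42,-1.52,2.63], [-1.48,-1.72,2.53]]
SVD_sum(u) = [[-0.69, 0.62, -1.40],[1.54, -1.38, 3.13],[0.88, -0.79, 1.78]] + [[-1.33, -0.73, 0.33], [0.68, 0.37, -0.17], [-2.24, -1.23, 0.56]] + [[0.3, -0.77, -0.49], [0.2, -0.52, -0.33], [-0.12, 0.30, 0.19]]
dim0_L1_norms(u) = [5.62, 4.12, 6.72]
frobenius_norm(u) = 5.73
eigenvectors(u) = [[(-0.2+0.45j), -0.20-0.45j, -0.38+0.00j], [(0.82+0j), (0.82-0j), 0.33+0.00j], [0.15+0.24j, (0.15-0.24j), 0.86+0.00j]]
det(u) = 17.65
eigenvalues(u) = [(-1.62+2.08j), (-1.62-2.08j), (2.53+0j)]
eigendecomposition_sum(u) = [[-1.13+0.45j, -0.60-0.67j, (-0.27+0.46j)],[(1.44+1.42j), (-0.63+1.36j), 0.88+0.11j],[(-0.14+0.67j), (-0.51+0.07j), (0.13+0.27j)]] + [[(-1.13-0.45j), (-0.6+0.67j), (-0.27-0.46j)], [1.44-1.42j, (-0.63-1.36j), (0.88-0.11j)], [-0.14-0.67j, (-0.51-0.07j), (0.13-0.27j)]] + [[0.53-0.00j, (0.31-0j), -1.01+0.00j], [(-0.46+0j), -0.27+0.00j, (0.87-0j)], [(-1.19+0j), (-0.7+0j), 2.27-0.00j]]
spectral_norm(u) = 4.63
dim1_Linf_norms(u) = [1.72, 2.63, 2.53]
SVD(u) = [[-0.36,  -0.49,  -0.79], [0.81,  0.25,  -0.53], [0.46,  -0.83,  0.31]] @ diag([4.630155147339703, 3.1452537410209587, 1.2119580092384885]) @ [[0.41, -0.37, 0.83],[0.86, 0.47, -0.21],[-0.31, 0.80, 0.51]]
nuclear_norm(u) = 8.99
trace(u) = -0.71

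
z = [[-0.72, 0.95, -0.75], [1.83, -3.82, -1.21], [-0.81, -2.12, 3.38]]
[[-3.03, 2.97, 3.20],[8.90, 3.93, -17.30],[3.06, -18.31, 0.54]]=z @ [[1.76, 1.86, -2.07], [-1.59, 1.2, 3.04], [0.33, -4.22, 1.57]]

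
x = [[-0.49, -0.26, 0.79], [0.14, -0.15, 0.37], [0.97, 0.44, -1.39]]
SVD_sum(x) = [[-0.51, -0.25, 0.78],[-0.14, -0.07, 0.22],[0.92, 0.46, -1.42]] + [[0.02, -0.00, 0.01], [0.28, -0.08, 0.15], [0.05, -0.02, 0.03]] + [[-0.00, -0.0, -0.00], [0.00, 0.0, 0.00], [-0.00, -0.0, -0.0]]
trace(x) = -2.03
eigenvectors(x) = [[-0.48+0.00j, (0.03+0.08j), 0.03-0.08j], [(-0.14+0j), (0.94+0j), 0.94-0.00j], [(0.87+0j), (0.33+0.05j), 0.33-0.05j]]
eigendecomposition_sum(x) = [[(-0.49+0j), (-0.26-0j), (0.79-0j)], [-0.14+0.00j, -0.07-0.00j, 0.23-0.00j], [(0.88-0j), 0.47+0.00j, (-1.43+0j)]] + [[(-0+0.01j),  (-0-0j),  -0.00+0.01j], [0.14+0.07j,  -0.04-0.00j,  0.07+0.04j], [0.04+0.03j,  (-0.01-0j),  (0.02+0.02j)]] + [[-0.00-0.01j,-0.00+0.00j,-0.00-0.01j], [(0.14-0.07j),(-0.04+0j),0.07-0.04j], [(0.04-0.03j),-0.01+0.00j,(0.02-0.02j)]]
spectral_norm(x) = 2.02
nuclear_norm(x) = 2.36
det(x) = -0.00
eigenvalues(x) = [(-2+0j), (-0.02+0.03j), (-0.02-0.03j)]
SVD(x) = [[-0.48, -0.06, 0.88], [-0.13, -0.98, -0.14], [0.87, -0.18, 0.46]] @ diag([2.0161215605984384, 0.3356158535506381, 0.003981423814912037]) @ [[0.52, 0.26, -0.81], [-0.85, 0.25, -0.47], [-0.08, -0.93, -0.35]]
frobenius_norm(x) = 2.04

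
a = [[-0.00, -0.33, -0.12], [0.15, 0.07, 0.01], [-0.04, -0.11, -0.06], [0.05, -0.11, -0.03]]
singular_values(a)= [0.4, 0.16, 0.02]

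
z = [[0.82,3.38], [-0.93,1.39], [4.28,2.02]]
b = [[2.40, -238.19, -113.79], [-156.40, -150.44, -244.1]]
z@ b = [[-526.66,  -703.8,  -918.37], [-219.63,  12.41,  -233.47], [-305.66,  -1323.34,  -980.1]]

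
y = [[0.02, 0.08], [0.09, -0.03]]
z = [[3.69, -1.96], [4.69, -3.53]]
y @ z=[[0.45, -0.32], [0.19, -0.07]]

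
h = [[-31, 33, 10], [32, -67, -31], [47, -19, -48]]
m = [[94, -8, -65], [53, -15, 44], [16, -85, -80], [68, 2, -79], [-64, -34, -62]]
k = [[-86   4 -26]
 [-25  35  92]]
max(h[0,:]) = 33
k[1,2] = 92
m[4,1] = -34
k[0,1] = 4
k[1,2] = 92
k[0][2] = -26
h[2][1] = -19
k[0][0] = -86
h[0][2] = 10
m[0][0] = 94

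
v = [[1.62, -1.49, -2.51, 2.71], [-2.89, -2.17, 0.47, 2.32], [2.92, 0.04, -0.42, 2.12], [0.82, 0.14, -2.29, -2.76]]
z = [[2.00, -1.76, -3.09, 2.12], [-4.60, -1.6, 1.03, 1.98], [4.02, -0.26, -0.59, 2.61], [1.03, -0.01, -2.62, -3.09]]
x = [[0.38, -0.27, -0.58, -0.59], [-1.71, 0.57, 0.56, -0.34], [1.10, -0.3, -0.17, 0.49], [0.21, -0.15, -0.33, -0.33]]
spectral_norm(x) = 2.33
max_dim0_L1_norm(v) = 9.91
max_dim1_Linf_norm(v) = 2.92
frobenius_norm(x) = 2.54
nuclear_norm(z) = 16.08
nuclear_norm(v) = 13.75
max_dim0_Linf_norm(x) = 1.71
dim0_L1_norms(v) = [8.25, 3.84, 5.69, 9.91]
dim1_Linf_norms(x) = [0.59, 1.71, 1.1, 0.33]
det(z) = 20.79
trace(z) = -3.28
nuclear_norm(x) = 3.34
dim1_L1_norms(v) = [8.33, 7.85, 5.5, 6.01]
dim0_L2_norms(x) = [2.08, 0.71, 0.89, 0.9]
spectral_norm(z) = 7.09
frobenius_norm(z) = 9.52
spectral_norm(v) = 5.38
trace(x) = 0.45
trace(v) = -3.73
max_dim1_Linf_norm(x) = 1.71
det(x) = 0.00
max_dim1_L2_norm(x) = 1.92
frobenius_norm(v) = 7.99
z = x + v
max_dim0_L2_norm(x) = 2.08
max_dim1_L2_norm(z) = 5.36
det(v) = 22.87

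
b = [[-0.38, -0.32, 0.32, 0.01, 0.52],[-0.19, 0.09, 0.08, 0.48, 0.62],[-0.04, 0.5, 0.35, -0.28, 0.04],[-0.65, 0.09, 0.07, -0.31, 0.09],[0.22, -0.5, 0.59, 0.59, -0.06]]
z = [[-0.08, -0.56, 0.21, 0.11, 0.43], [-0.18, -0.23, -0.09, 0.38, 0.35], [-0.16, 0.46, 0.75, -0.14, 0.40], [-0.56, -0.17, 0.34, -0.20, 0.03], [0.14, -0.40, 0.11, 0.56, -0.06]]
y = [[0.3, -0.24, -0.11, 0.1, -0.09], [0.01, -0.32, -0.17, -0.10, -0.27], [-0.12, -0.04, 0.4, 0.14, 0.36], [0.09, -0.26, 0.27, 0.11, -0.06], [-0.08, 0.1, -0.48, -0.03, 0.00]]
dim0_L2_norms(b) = [0.81, 0.79, 0.76, 0.87, 0.82]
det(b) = -0.11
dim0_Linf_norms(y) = [0.3, 0.32, 0.48, 0.14, 0.36]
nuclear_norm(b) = 3.69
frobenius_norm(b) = 1.81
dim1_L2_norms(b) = [0.79, 0.82, 0.67, 0.73, 1.0]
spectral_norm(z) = 1.11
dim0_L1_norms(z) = [1.12, 1.82, 1.5, 1.39, 1.27]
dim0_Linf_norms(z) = [0.56, 0.56, 0.75, 0.56, 0.43]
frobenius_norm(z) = 1.71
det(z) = -0.09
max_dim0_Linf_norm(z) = 0.75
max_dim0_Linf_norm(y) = 0.48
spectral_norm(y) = 0.79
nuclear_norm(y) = 1.96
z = b + y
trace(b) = -0.31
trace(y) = 0.49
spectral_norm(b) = 1.18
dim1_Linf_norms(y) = [0.3, 0.32, 0.4, 0.27, 0.48]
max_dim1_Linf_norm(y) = 0.48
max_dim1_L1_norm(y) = 1.06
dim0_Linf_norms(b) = [0.65, 0.5, 0.59, 0.59, 0.62]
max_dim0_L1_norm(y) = 1.43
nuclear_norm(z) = 3.46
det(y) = -0.00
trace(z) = 0.18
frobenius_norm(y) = 1.06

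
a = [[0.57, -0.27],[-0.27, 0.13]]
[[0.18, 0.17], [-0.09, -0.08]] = a @[[0.21, 0.20], [-0.22, -0.21]]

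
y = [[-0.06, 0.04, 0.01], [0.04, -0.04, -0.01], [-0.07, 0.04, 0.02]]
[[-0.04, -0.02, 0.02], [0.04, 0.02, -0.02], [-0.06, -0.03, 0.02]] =y@[[0.11, 0.34, 0.09], [-0.53, -0.17, 0.88], [-1.41, 0.24, -0.69]]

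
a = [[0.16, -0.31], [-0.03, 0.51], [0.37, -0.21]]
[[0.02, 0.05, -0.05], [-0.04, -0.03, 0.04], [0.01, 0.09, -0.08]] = a @ [[-0.03, 0.22, -0.17], [-0.09, -0.05, 0.06]]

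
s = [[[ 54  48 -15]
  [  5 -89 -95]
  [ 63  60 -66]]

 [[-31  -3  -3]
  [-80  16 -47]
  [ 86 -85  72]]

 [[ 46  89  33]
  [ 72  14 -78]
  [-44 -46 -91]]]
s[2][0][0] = 46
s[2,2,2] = -91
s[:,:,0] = [[54, 5, 63], [-31, -80, 86], [46, 72, -44]]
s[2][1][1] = 14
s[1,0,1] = -3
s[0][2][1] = 60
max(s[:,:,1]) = 89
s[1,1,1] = 16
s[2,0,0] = 46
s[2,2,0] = -44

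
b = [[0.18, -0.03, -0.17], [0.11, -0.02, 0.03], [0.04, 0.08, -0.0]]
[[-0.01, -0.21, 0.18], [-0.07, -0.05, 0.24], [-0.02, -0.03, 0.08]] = b @ [[-0.49, -0.61, 1.92], [-0.01, -0.10, 0.1], [-0.48, 0.61, 0.96]]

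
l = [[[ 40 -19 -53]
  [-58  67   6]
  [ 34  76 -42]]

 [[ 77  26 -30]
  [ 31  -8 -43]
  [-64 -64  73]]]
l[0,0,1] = -19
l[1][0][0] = 77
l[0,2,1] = 76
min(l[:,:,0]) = -64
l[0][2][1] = 76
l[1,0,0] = 77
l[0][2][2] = -42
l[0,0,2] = -53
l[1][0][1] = 26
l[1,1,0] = 31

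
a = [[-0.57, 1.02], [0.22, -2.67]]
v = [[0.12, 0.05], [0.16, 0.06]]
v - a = [[0.69, -0.97], [-0.06, 2.73]]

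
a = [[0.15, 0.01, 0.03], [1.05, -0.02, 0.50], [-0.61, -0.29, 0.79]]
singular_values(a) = [1.23, 0.97, 0.0]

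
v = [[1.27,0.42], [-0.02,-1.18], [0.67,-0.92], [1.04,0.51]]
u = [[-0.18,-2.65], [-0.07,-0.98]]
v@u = [[-0.26, -3.78], [0.09, 1.21], [-0.06, -0.87], [-0.22, -3.26]]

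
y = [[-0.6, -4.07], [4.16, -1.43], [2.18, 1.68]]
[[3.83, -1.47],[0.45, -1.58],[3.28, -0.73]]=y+[[4.43,2.6], [-3.71,-0.15], [1.1,-2.41]]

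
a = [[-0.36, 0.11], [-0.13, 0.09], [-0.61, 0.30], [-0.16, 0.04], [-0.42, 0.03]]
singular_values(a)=[0.9, 0.14]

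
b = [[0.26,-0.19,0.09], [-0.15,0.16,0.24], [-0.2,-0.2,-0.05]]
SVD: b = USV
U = [[-0.74, -0.33, 0.59],[0.67, -0.43, 0.6],[0.06, 0.84, 0.54]]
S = [0.4, 0.31, 0.22]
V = [[-0.77,0.6,0.23], [-0.61,-0.56,-0.56], [-0.2,-0.57,0.79]]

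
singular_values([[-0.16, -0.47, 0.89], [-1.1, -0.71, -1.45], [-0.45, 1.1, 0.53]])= [2.1, 1.18, 0.86]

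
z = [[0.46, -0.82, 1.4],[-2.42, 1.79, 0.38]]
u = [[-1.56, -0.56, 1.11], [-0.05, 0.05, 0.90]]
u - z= [[-2.02, 0.26, -0.29],[2.37, -1.74, 0.52]]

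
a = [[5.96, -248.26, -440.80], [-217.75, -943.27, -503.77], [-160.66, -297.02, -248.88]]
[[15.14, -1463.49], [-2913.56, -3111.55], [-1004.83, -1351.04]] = a @ [[2.86, 1.65], [3.47, 1.62], [-1.95, 2.43]]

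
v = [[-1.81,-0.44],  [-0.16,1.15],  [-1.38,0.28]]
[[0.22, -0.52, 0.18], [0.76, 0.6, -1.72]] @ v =[[-0.56, -0.64], [0.9, -0.13]]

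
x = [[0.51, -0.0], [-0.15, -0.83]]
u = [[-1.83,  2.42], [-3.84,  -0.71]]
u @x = [[-1.30, -2.01], [-1.85, 0.59]]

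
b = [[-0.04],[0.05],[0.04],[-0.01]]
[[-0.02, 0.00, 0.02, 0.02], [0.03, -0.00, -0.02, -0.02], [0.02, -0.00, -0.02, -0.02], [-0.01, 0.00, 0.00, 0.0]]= b@[[0.55, -0.06, -0.48, -0.45]]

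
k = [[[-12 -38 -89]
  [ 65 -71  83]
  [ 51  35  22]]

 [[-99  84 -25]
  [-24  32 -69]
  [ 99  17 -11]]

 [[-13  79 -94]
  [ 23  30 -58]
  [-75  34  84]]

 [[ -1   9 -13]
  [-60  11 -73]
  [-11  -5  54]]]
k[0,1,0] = 65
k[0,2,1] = 35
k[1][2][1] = 17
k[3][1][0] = -60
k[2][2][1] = 34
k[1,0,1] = 84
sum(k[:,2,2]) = 149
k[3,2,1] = -5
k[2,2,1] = 34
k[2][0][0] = -13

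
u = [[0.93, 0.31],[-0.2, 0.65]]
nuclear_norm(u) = 1.66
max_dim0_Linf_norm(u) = 0.93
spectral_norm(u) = 0.98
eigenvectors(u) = [[0.78+0.00j, (0.78-0j)],  [(-0.35+0.52j), -0.35-0.52j]]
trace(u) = 1.58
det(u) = 0.67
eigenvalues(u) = [(0.79+0.21j), (0.79-0.21j)]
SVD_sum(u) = [[0.92, 0.33], [0.03, 0.01]] + [[0.01, -0.02], [-0.23, 0.64]]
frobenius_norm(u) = 1.19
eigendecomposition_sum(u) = [[0.47-0.17j, (0.16-0.59j)], [-0.10+0.38j, (0.32+0.37j)]] + [[0.47+0.17j, 0.16+0.59j], [(-0.1-0.38j), 0.33-0.37j]]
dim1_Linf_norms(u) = [0.93, 0.65]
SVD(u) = [[-1.00,-0.03],[-0.03,1.00]] @ diag([0.980551620668118, 0.6797194415382917]) @ [[-0.94, -0.34], [-0.34, 0.94]]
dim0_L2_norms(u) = [0.95, 0.72]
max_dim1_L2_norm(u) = 0.98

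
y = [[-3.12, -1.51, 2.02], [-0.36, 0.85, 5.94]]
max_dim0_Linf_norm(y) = 5.94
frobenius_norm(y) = 7.23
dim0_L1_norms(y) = [3.48, 2.36, 7.96]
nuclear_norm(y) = 9.71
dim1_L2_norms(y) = [4.01, 6.01]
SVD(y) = [[-0.42, -0.91], [-0.91, 0.42]] @ diag([6.4517631984621655, 3.2565858857044203]) @ [[0.25, -0.02, -0.97], [0.82, 0.53, 0.2]]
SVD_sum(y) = [[-0.69, 0.06, 2.62], [-1.49, 0.12, 5.66]] + [[-2.43,-1.57,-0.6], [1.13,0.73,0.28]]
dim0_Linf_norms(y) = [3.12, 1.51, 5.94]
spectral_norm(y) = 6.45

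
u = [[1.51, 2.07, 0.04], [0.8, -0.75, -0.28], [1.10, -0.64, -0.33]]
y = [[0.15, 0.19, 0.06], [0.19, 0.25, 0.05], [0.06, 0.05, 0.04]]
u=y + [[1.36,  1.88,  -0.02], [0.61,  -1.00,  -0.33], [1.04,  -0.69,  -0.37]]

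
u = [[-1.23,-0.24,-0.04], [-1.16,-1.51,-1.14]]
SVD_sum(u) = [[-0.63, -0.6, -0.43],[-1.43, -1.35, -0.97]] + [[-0.6,0.36,0.39],  [0.27,-0.16,-0.17]]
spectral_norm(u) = 2.39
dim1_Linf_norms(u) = [1.23, 1.51]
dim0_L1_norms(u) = [2.39, 1.75, 1.18]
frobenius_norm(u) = 2.55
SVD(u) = [[-0.4, -0.92], [-0.92, 0.40]] @ diag([2.3946092372830914, 0.8736398575605926]) @ [[0.65, 0.62, 0.44], [0.75, -0.45, -0.48]]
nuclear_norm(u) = 3.27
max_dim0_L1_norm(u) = 2.39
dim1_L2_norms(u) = [1.25, 2.22]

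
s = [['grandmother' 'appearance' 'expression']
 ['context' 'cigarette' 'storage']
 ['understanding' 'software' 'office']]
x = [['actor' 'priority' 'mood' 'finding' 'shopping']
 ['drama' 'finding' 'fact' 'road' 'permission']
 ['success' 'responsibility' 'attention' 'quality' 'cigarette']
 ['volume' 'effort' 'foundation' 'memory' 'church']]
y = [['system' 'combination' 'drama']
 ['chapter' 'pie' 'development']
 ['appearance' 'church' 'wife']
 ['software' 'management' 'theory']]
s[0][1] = 'appearance'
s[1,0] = 'context'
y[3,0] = 'software'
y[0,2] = 'drama'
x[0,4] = 'shopping'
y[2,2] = 'wife'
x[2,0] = 'success'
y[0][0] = 'system'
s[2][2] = 'office'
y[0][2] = 'drama'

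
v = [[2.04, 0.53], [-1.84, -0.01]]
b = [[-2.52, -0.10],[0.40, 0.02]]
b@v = [[-4.96, -1.33], [0.78, 0.21]]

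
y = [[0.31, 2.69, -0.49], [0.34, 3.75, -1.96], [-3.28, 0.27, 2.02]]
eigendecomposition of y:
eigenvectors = [[-0.39+0.32j, -0.39-0.32j, (0.47+0j)], [-0.34-0.19j, -0.34+0.19j, (0.76+0j)], [-0.77+0.00j, -0.77-0.00j, -0.44+0.00j]]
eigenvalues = [(0.49+1.45j), (0.49-1.45j), (5.09+0j)]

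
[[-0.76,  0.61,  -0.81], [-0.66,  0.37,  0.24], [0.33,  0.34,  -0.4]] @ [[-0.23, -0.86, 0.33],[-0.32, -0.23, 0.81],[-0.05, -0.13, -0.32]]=[[0.02, 0.62, 0.5], [0.02, 0.45, 0.01], [-0.16, -0.31, 0.51]]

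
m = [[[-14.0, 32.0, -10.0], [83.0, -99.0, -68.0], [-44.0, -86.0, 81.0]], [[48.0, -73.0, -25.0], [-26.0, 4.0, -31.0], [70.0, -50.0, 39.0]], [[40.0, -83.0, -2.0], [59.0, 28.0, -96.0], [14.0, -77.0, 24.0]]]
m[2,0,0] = 40.0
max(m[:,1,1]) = 28.0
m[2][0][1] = -83.0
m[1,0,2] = -25.0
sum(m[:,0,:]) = -87.0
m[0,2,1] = -86.0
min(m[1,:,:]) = -73.0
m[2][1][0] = 59.0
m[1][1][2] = -31.0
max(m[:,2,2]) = 81.0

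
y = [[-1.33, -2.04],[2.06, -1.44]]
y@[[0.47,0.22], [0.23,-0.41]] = [[-1.09,0.54], [0.64,1.04]]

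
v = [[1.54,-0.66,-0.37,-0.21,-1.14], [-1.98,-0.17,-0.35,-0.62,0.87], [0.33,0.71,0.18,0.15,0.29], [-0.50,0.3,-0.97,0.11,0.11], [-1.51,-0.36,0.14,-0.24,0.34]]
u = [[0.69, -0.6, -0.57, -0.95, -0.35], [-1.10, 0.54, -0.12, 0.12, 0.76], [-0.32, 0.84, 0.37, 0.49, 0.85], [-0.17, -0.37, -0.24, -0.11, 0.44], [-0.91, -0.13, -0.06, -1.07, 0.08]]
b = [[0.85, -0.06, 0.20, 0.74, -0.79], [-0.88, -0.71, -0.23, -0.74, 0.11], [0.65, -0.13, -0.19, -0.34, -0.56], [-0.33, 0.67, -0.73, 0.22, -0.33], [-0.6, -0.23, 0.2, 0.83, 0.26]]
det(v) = -0.22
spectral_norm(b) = 1.88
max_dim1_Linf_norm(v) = 1.98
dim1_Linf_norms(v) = [1.54, 1.98, 0.71, 0.97, 1.51]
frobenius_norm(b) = 2.68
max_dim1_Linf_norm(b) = 0.88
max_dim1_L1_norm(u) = 3.16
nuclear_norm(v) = 6.27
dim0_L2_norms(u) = [1.63, 1.23, 0.73, 1.52, 1.27]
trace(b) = 0.43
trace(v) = 2.00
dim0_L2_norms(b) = [1.55, 1.01, 0.84, 1.4, 1.06]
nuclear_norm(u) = 5.40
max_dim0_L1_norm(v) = 5.86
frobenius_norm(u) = 2.94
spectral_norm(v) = 3.31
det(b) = 0.17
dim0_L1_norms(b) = [3.31, 1.8, 1.55, 2.87, 2.05]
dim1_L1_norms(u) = [3.16, 2.64, 2.87, 1.33, 2.25]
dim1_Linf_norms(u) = [0.95, 1.1, 0.85, 0.44, 1.07]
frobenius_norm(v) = 3.76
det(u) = 0.39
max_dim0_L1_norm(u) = 3.19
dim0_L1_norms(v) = [5.86, 2.2, 2.01, 1.33, 2.75]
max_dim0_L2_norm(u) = 1.63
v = u + b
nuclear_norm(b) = 5.19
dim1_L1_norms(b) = [2.64, 2.67, 1.87, 2.28, 2.12]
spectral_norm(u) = 2.26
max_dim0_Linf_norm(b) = 0.88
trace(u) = 1.57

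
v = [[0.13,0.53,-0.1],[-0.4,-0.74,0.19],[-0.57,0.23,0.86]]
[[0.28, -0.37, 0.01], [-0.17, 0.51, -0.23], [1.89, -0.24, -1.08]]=v @ [[-0.61, -0.02, 0.85], [0.96, -0.71, -0.30], [1.54, -0.10, -0.61]]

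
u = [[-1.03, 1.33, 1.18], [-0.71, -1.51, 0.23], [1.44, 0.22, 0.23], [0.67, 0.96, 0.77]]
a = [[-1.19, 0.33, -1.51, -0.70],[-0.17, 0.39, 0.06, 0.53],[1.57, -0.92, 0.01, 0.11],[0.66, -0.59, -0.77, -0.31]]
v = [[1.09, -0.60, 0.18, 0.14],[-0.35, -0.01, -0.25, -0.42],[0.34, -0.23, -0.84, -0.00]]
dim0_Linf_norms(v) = [1.09, 0.6, 0.84, 0.42]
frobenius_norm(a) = 3.09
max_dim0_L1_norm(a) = 3.59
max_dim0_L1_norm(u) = 4.02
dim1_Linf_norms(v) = [1.09, 0.42, 0.84]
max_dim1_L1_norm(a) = 3.73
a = u @ v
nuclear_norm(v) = 2.65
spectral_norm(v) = 1.36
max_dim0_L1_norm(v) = 1.78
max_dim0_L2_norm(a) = 2.08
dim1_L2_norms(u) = [2.05, 1.68, 1.47, 1.4]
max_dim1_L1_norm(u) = 3.54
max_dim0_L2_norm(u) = 2.24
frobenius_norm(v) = 1.68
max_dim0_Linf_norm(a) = 1.57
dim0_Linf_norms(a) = [1.57, 0.92, 1.51, 0.7]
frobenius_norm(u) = 3.35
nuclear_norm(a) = 4.75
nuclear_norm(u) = 5.46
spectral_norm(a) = 2.50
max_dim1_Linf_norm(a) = 1.57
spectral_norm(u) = 2.47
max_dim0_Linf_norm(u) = 1.51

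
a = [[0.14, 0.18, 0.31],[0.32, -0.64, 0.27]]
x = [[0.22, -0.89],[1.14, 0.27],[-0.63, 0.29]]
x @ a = [[-0.25, 0.61, -0.17],[0.25, 0.03, 0.43],[0.0, -0.3, -0.12]]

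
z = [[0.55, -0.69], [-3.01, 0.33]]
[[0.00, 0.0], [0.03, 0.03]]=z @ [[-0.01, -0.01], [-0.01, -0.01]]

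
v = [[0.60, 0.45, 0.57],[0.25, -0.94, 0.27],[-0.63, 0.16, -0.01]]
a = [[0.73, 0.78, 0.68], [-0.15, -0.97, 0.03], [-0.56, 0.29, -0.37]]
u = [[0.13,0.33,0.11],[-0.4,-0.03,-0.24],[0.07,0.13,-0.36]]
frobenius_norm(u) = 0.71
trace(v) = -0.35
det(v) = -0.41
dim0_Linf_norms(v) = [0.63, 0.94, 0.57]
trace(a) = -0.61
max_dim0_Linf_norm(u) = 0.4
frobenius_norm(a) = 1.76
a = v + u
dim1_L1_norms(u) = [0.57, 0.67, 0.56]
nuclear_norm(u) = 1.18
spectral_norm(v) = 1.07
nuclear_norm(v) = 2.47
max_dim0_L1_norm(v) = 1.55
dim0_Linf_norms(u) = [0.4, 0.33, 0.36]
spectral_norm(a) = 1.49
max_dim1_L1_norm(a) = 2.19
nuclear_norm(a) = 2.56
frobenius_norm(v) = 1.53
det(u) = -0.05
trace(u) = -0.26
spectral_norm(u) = 0.54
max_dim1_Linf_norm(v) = 0.94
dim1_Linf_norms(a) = [0.78, 0.97, 0.56]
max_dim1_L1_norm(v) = 1.62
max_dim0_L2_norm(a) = 1.28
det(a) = -0.20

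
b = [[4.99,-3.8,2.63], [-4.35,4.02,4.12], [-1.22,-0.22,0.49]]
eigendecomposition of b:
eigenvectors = [[(0.69+0j), (0.58+0.04j), 0.58-0.04j],[-0.72+0.00j, (0.71+0j), 0.71-0.00j],[-0.08+0.00j, (-0.01+0.4j), (-0.01-0.4j)]]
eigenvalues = [(8.65+0j), (0.42+2.13j), (0.42-2.13j)]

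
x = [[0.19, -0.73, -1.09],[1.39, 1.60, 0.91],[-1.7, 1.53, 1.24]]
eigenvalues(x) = [-0.81, 1.4, 2.44]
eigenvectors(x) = [[0.42, -0.45, -0.47], [-0.52, -0.42, 0.16], [0.74, 0.79, 0.87]]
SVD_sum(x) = [[0.31, -0.95, -0.78], [-0.35, 1.06, 0.87], [-0.58, 1.74, 1.43]] + [[-0.08, -0.02, -0.01],[1.75, 0.48, 0.13],[-1.11, -0.3, -0.08]] + [[-0.04, 0.24, -0.31], [-0.01, 0.07, -0.09], [-0.02, 0.09, -0.11]]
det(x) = -2.78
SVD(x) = [[-0.42, 0.04, 0.91], [0.47, -0.84, 0.25], [0.78, 0.53, 0.34]] @ diag([3.0031520620938723, 2.154502937558374, 0.43011019982518217]) @ [[-0.25, 0.75, 0.62], [-0.96, -0.26, -0.07], [-0.11, 0.61, -0.79]]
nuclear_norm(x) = 5.59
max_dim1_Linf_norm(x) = 1.7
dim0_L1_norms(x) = [3.28, 3.86, 3.24]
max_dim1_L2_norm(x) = 2.6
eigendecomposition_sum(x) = [[-0.40, 0.02, -0.22], [0.50, -0.02, 0.27], [-0.7, 0.03, -0.39]] + [[0.86, 1.08, 0.27], [0.80, 1.0, 0.25], [-1.49, -1.87, -0.47]] + [[-0.27, -1.83, -1.14], [0.09, 0.62, 0.39], [0.50, 3.37, 2.09]]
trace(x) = 3.03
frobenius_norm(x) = 3.72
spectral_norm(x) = 3.00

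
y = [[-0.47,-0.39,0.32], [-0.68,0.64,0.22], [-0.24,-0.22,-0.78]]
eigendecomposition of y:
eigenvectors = [[(0.3+0j), (0.09+0.65j), 0.09-0.65j],[-0.95+0.00j, 0.07+0.34j, 0.07-0.34j],[(0.08+0j), -0.67+0.00j, -0.67-0.00j]]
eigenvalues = [(0.84+0j), (-0.72+0.34j), (-0.72-0.34j)]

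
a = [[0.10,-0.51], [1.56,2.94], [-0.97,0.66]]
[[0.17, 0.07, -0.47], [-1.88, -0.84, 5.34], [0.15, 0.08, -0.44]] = a @ [[-0.43, -0.2, 1.24], [-0.41, -0.18, 1.16]]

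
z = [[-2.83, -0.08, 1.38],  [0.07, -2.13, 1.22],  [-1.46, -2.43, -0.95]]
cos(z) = [[-1.67, -0.94, 2.44], [-0.33, -0.85, 2.41], [-2.65, -4.73, 0.97]]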